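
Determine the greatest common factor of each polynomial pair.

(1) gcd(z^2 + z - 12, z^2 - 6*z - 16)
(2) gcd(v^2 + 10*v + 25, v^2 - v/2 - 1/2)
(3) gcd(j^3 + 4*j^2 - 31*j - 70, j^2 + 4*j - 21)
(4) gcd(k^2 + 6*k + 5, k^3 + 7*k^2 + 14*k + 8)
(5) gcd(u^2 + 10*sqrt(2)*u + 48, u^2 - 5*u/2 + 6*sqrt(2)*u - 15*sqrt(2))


(1) = 1
(2) = 1
(3) = j + 7
(4) = gcd((k + 1)*(k + 5), (k + 1)*(k + 2)*(k + 4)) = k + 1
(5) = gcd((u + 4*sqrt(2))*(u + 6*sqrt(2)), (u - 5/2)*(u + 6*sqrt(2))) = u + 6*sqrt(2)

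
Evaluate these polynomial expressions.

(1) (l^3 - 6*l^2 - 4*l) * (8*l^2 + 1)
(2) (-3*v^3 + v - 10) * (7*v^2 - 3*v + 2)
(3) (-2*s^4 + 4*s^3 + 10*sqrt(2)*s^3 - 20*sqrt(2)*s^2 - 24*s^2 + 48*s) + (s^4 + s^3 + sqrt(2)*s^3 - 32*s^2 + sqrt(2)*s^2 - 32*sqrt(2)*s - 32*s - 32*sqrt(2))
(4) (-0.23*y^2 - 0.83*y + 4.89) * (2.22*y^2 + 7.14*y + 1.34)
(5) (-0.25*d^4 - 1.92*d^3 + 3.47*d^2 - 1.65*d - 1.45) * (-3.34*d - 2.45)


(1) = 8*l^5 - 48*l^4 - 31*l^3 - 6*l^2 - 4*l
(2) = -21*v^5 + 9*v^4 + v^3 - 73*v^2 + 32*v - 20
(3) = -s^4 + 5*s^3 + 11*sqrt(2)*s^3 - 56*s^2 - 19*sqrt(2)*s^2 - 32*sqrt(2)*s + 16*s - 32*sqrt(2)
(4) = -0.5106*y^4 - 3.4848*y^3 + 4.6214*y^2 + 33.8024*y + 6.5526
(5) = 0.835*d^5 + 7.0253*d^4 - 6.8858*d^3 - 2.9905*d^2 + 8.8855*d + 3.5525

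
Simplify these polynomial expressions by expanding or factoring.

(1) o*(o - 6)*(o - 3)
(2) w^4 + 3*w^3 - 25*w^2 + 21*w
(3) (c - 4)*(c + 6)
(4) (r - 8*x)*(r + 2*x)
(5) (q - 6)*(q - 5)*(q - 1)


(1) = o^3 - 9*o^2 + 18*o
(2) = w*(w - 3)*(w - 1)*(w + 7)
(3) = c^2 + 2*c - 24
(4) = r^2 - 6*r*x - 16*x^2
(5) = q^3 - 12*q^2 + 41*q - 30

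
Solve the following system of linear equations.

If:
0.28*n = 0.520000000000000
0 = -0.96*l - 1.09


Then:
l = -1.14
n = 1.86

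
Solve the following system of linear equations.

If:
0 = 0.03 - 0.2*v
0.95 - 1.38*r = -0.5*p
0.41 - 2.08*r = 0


Then:
p = -1.36
r = 0.20
v = 0.15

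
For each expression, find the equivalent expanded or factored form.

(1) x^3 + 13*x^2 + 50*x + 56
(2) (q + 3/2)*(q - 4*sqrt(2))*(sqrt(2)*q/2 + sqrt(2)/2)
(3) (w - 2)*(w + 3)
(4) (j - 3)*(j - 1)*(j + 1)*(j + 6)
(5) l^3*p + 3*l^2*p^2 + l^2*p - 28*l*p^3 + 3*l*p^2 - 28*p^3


(1) = (x + 2)*(x + 4)*(x + 7)
(2) = sqrt(2)*q^3/2 - 4*q^2 + 5*sqrt(2)*q^2/4 - 10*q + 3*sqrt(2)*q/4 - 6
(3) = w^2 + w - 6
(4) = j^4 + 3*j^3 - 19*j^2 - 3*j + 18
(5) = (l - 4*p)*(l + 7*p)*(l*p + p)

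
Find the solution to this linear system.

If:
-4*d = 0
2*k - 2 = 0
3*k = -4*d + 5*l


Then:
d = 0
k = 1
l = 3/5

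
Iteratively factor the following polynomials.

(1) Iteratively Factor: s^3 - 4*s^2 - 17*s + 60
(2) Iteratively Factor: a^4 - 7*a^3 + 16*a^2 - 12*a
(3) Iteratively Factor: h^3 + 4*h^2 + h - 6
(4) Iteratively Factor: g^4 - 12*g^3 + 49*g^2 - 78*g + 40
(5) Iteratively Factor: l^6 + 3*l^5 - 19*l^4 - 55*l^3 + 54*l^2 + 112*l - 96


(1) = (s - 5)*(s^2 + s - 12) = (s - 5)*(s + 4)*(s - 3)
(2) = (a - 2)*(a^3 - 5*a^2 + 6*a) = (a - 3)*(a - 2)*(a^2 - 2*a) = (a - 3)*(a - 2)^2*(a)
(3) = (h + 3)*(h^2 + h - 2) = (h - 1)*(h + 3)*(h + 2)
(4) = (g - 1)*(g^3 - 11*g^2 + 38*g - 40) = (g - 2)*(g - 1)*(g^2 - 9*g + 20) = (g - 5)*(g - 2)*(g - 1)*(g - 4)
(5) = (l + 3)*(l^5 - 19*l^3 + 2*l^2 + 48*l - 32) = (l + 3)*(l + 4)*(l^4 - 4*l^3 - 3*l^2 + 14*l - 8) = (l + 2)*(l + 3)*(l + 4)*(l^3 - 6*l^2 + 9*l - 4) = (l - 1)*(l + 2)*(l + 3)*(l + 4)*(l^2 - 5*l + 4) = (l - 1)^2*(l + 2)*(l + 3)*(l + 4)*(l - 4)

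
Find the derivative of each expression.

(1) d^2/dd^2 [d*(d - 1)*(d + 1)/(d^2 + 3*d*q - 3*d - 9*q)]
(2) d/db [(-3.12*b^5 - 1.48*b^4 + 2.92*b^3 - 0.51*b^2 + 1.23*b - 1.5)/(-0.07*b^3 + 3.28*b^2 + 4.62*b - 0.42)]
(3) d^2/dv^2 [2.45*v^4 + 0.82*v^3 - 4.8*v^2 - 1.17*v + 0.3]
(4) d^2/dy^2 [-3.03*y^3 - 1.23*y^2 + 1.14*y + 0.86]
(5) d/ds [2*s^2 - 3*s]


(1) = 2*(d*(d - 1)*(d + 1)*(2*d + 3*q - 3)^2 + 3*d*(d^2 + 3*d*q - 3*d - 9*q)^2 - (d^2 + 3*d*q - 3*d - 9*q)*(d*(d - 1)*(d + 1) + d*(d - 1)*(2*d + 3*q - 3) + d*(d + 1)*(2*d + 3*q - 3) + (d - 1)*(d + 1)*(2*d + 3*q - 3)))/(d^2 + 3*d*q - 3*d - 9*q)^3
(2) = (0.4368*b^7 - 30.5972*b^6 - 67.3664*b^5 - 4.4189*b^4 + 29.6394*b^3 - 10.3848*b^2 + 10.2684*b + 6.4134)/(0.0049*b^6 - 0.4592*b^5 + 10.1116*b^4 + 30.366*b^3 + 18.5892*b^2 - 3.8808*b + 0.1764)
(3) = 29.4*v^2 + 4.92*v - 9.6
(4) = -18.18*y - 2.46
(5) = 4*s - 3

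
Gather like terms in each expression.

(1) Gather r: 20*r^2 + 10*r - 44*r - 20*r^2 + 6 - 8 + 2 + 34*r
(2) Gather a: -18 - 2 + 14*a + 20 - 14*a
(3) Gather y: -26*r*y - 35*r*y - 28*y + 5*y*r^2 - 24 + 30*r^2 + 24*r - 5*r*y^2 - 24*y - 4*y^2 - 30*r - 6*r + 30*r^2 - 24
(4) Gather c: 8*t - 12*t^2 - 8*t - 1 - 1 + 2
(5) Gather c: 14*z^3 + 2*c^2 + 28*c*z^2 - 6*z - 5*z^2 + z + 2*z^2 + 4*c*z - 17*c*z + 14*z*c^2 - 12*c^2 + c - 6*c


(1) = 0
(2) = 0
(3) = 60*r^2 - 12*r + y^2*(-5*r - 4) + y*(5*r^2 - 61*r - 52) - 48
(4) = -12*t^2
(5) = c^2*(14*z - 10) + c*(28*z^2 - 13*z - 5) + 14*z^3 - 3*z^2 - 5*z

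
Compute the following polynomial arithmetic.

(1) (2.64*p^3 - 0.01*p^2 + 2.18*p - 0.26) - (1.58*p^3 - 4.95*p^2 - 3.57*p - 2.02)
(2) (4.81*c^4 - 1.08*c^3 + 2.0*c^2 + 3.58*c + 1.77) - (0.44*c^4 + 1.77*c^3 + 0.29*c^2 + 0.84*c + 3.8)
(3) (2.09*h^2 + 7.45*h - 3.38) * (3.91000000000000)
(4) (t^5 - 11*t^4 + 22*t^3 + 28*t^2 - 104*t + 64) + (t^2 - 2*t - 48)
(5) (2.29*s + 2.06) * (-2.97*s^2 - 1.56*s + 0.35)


(1) = 1.06*p^3 + 4.94*p^2 + 5.75*p + 1.76
(2) = 4.37*c^4 - 2.85*c^3 + 1.71*c^2 + 2.74*c - 2.03
(3) = 8.1719*h^2 + 29.1295*h - 13.2158
(4) = t^5 - 11*t^4 + 22*t^3 + 29*t^2 - 106*t + 16
(5) = -6.8013*s^3 - 9.6906*s^2 - 2.4121*s + 0.721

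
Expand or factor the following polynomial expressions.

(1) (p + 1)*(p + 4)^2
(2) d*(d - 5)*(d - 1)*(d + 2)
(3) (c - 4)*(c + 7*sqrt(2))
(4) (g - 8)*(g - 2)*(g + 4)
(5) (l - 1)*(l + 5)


(1) = p^3 + 9*p^2 + 24*p + 16
(2) = d^4 - 4*d^3 - 7*d^2 + 10*d
(3) = c^2 - 4*c + 7*sqrt(2)*c - 28*sqrt(2)
(4) = g^3 - 6*g^2 - 24*g + 64
(5) = l^2 + 4*l - 5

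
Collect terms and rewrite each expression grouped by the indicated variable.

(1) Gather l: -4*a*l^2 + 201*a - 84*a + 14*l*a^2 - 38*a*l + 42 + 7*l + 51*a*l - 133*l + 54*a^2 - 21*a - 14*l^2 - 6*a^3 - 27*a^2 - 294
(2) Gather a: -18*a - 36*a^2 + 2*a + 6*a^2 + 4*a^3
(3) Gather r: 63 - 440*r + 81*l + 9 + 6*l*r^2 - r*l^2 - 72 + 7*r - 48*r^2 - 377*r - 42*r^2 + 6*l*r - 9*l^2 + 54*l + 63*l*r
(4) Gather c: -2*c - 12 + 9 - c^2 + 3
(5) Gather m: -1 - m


(1) = -6*a^3 + 27*a^2 + 96*a + l^2*(-4*a - 14) + l*(14*a^2 + 13*a - 126) - 252
(2) = 4*a^3 - 30*a^2 - 16*a
(3) = -9*l^2 + 135*l + r^2*(6*l - 90) + r*(-l^2 + 69*l - 810)
(4) = -c^2 - 2*c
(5) = -m - 1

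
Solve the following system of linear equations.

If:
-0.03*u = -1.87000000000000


Then:
u = 62.33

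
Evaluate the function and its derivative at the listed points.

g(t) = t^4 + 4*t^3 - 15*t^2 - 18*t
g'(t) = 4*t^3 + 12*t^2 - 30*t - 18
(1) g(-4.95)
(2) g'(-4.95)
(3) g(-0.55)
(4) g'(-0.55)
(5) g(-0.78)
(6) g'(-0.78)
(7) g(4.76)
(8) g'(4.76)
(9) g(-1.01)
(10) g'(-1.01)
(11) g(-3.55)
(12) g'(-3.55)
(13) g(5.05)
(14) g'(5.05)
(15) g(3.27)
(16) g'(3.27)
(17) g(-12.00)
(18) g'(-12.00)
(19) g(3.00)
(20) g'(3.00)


(1) = -163.21
(2) = -60.62
(3) = 4.79
(4) = 1.46
(5) = 3.39
(6) = 10.80
(7) = 519.22
(8) = 542.49
(9) = -0.20
(10) = 20.42
(11) = -145.27
(12) = 60.77
(13) = 692.09
(14) = 651.68
(15) = 34.95
(16) = 152.08
(17) = 11880.00
(18) = -4842.00
(19) = 0.00
(20) = 108.00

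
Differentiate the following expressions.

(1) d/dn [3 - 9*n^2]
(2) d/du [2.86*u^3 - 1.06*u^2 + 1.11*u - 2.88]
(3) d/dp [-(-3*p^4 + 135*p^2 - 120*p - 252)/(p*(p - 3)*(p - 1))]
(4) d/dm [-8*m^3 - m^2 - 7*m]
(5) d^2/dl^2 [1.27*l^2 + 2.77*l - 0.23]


(1) = -18*n
(2) = 8.58*u^2 - 2.12*u + 1.11
(3) = 3*(p^6 - 8*p^5 + 54*p^4 - 80*p^3 - 227*p^2 + 672*p - 252)/(p^2*(p^4 - 8*p^3 + 22*p^2 - 24*p + 9))
(4) = -24*m^2 - 2*m - 7
(5) = 2.54000000000000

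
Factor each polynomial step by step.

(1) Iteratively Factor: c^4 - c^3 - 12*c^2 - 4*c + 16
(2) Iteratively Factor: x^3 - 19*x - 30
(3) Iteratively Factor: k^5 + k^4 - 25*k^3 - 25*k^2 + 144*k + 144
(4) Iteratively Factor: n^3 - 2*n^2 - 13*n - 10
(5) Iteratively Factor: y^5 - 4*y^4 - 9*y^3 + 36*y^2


(1) = (c + 2)*(c^3 - 3*c^2 - 6*c + 8) = (c - 1)*(c + 2)*(c^2 - 2*c - 8) = (c - 4)*(c - 1)*(c + 2)*(c + 2)
(2) = (x - 5)*(x^2 + 5*x + 6) = (x - 5)*(x + 3)*(x + 2)
(3) = (k - 4)*(k^4 + 5*k^3 - 5*k^2 - 45*k - 36) = (k - 4)*(k + 4)*(k^3 + k^2 - 9*k - 9) = (k - 4)*(k - 3)*(k + 4)*(k^2 + 4*k + 3) = (k - 4)*(k - 3)*(k + 1)*(k + 4)*(k + 3)
(4) = (n + 2)*(n^2 - 4*n - 5) = (n - 5)*(n + 2)*(n + 1)
(5) = (y + 3)*(y^4 - 7*y^3 + 12*y^2) = (y - 3)*(y + 3)*(y^3 - 4*y^2) = (y - 4)*(y - 3)*(y + 3)*(y^2) = y*(y - 4)*(y - 3)*(y + 3)*(y)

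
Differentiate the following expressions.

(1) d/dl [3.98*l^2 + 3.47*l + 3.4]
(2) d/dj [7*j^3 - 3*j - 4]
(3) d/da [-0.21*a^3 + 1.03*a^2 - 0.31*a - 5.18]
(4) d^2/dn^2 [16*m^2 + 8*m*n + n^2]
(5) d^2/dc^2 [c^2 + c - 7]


(1) = 7.96*l + 3.47
(2) = 21*j^2 - 3
(3) = -0.63*a^2 + 2.06*a - 0.31
(4) = 2
(5) = 2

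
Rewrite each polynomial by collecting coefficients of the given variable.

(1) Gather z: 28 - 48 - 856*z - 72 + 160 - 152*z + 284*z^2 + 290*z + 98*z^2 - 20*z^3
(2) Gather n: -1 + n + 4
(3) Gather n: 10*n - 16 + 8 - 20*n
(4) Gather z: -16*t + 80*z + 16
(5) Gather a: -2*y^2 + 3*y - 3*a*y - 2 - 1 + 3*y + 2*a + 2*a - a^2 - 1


(1) = -20*z^3 + 382*z^2 - 718*z + 68
(2) = n + 3
(3) = -10*n - 8
(4) = -16*t + 80*z + 16
(5) = -a^2 + a*(4 - 3*y) - 2*y^2 + 6*y - 4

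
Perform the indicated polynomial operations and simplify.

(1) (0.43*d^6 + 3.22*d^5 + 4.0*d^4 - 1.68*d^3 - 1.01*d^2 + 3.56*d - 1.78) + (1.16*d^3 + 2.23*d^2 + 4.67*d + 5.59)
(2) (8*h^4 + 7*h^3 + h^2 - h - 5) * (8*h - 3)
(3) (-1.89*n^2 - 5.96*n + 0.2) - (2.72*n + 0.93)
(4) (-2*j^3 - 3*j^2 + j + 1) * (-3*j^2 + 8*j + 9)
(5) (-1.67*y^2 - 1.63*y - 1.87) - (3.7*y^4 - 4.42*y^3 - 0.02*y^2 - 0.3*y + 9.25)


(1) = 0.43*d^6 + 3.22*d^5 + 4.0*d^4 - 0.52*d^3 + 1.22*d^2 + 8.23*d + 3.81
(2) = 64*h^5 + 32*h^4 - 13*h^3 - 11*h^2 - 37*h + 15
(3) = -1.89*n^2 - 8.68*n - 0.73
(4) = 6*j^5 - 7*j^4 - 45*j^3 - 22*j^2 + 17*j + 9
(5) = -3.7*y^4 + 4.42*y^3 - 1.65*y^2 - 1.33*y - 11.12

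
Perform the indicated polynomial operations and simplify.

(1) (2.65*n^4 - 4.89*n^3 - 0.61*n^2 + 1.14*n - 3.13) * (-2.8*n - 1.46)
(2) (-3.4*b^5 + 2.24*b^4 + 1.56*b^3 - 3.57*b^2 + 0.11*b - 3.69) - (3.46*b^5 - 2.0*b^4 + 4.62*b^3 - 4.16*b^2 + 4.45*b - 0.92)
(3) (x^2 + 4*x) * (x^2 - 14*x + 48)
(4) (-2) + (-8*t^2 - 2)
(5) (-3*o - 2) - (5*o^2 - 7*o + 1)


(1) = -7.42*n^5 + 9.823*n^4 + 8.8474*n^3 - 2.3014*n^2 + 7.0996*n + 4.5698
(2) = -6.86*b^5 + 4.24*b^4 - 3.06*b^3 + 0.59*b^2 - 4.34*b - 2.77
(3) = x^4 - 10*x^3 - 8*x^2 + 192*x
(4) = -8*t^2 - 4
(5) = -5*o^2 + 4*o - 3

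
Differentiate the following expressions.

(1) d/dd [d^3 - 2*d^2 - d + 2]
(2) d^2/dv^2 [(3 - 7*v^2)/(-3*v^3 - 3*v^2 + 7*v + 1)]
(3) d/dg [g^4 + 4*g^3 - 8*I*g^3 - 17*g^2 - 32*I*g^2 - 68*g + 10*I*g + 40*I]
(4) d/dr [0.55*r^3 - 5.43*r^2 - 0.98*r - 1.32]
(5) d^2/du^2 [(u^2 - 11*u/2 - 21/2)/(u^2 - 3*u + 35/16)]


(1) = 3*d^2 - 4*d - 1
(2) = 2*(63*v^6 + 279*v^4 + 78*v^3 + 171*v^2 + 162*v - 149)/(27*v^9 + 81*v^8 - 108*v^7 - 378*v^6 + 198*v^5 + 540*v^4 - 208*v^3 - 138*v^2 - 21*v - 1)
(3) = 4*g^3 + g^2*(12 - 24*I) + g*(-34 - 64*I) - 68 + 10*I
(4) = 1.65*r^2 - 10.86*r - 0.98
(5) = 32*(-640*u^3 - 9744*u^2 + 33432*u - 26327)/(4096*u^6 - 36864*u^5 + 137472*u^4 - 271872*u^3 + 300720*u^2 - 176400*u + 42875)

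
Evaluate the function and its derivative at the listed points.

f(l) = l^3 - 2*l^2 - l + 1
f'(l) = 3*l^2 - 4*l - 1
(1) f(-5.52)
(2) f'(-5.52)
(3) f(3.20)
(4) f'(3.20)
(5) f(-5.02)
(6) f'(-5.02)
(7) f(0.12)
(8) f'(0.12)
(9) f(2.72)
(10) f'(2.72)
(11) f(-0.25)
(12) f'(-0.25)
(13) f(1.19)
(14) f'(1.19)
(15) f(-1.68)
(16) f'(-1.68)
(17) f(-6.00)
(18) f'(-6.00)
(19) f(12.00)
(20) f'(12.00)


(1) = -222.62
(2) = 112.49
(3) = 10.09
(4) = 16.92
(5) = -170.89
(6) = 94.68
(7) = 0.85
(8) = -1.44
(9) = 3.61
(10) = 10.32
(11) = 1.11
(12) = 0.19
(13) = -1.34
(14) = -1.51
(15) = -7.71
(16) = 14.19
(17) = -281.00
(18) = 131.00
(19) = 1429.00
(20) = 383.00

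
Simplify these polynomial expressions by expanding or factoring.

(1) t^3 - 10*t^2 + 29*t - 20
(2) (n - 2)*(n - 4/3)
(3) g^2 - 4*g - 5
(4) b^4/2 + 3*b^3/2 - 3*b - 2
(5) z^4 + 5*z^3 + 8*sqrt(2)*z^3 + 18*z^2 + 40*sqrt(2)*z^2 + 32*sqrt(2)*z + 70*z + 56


(1) = (t - 5)*(t - 4)*(t - 1)
(2) = n^2 - 10*n/3 + 8/3
(3) = (g - 5)*(g + 1)
(4) = (b/2 + 1/2)*(b + 2)*(b - sqrt(2))*(b + sqrt(2))
(5) = (z + 1)*(z + 4)*(z + sqrt(2))*(z + 7*sqrt(2))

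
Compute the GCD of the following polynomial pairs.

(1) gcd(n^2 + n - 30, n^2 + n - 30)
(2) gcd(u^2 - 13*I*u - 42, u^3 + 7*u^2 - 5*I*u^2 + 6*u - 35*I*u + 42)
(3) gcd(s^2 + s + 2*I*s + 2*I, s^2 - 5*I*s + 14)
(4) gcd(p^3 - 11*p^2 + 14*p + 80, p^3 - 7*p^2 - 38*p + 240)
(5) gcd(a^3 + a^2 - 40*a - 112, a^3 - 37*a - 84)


(1) = n^2 + n - 30
(2) = gcd((u - 7*I)*(u - 6*I), (u + 7)*(u - 6*I)*(u + I)) = u - 6*I
(3) = s + 2*I
(4) = gcd((p - 8)*(p - 5)*(p + 2), (p - 8)*(p - 5)*(p + 6)) = p^2 - 13*p + 40
(5) = a^2 - 3*a - 28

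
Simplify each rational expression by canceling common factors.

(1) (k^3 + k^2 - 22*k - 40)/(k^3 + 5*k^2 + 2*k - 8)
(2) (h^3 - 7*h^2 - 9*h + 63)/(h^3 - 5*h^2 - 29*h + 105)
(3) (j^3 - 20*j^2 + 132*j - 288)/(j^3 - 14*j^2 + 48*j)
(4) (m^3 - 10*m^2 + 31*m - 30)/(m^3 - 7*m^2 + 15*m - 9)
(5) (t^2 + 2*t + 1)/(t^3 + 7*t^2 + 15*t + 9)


(1) = (k - 5)/(k - 1)
(2) = (h + 3)/(h + 5)
(3) = (j - 6)/j
(4) = (m^2 - 7*m + 10)/(m^2 - 4*m + 3)
(5) = (t + 1)/(t^2 + 6*t + 9)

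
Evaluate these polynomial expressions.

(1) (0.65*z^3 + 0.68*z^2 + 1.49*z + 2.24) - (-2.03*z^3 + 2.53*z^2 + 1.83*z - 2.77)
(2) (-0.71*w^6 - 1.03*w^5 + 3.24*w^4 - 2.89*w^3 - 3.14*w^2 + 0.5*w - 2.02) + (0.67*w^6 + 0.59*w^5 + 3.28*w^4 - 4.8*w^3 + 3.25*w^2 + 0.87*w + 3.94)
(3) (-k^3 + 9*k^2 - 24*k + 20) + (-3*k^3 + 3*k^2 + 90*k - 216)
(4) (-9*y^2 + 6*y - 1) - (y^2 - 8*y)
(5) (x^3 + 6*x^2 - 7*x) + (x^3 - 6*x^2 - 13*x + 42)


(1) = 2.68*z^3 - 1.85*z^2 - 0.34*z + 5.01
(2) = -0.04*w^6 - 0.44*w^5 + 6.52*w^4 - 7.69*w^3 + 0.11*w^2 + 1.37*w + 1.92
(3) = -4*k^3 + 12*k^2 + 66*k - 196
(4) = -10*y^2 + 14*y - 1
(5) = 2*x^3 - 20*x + 42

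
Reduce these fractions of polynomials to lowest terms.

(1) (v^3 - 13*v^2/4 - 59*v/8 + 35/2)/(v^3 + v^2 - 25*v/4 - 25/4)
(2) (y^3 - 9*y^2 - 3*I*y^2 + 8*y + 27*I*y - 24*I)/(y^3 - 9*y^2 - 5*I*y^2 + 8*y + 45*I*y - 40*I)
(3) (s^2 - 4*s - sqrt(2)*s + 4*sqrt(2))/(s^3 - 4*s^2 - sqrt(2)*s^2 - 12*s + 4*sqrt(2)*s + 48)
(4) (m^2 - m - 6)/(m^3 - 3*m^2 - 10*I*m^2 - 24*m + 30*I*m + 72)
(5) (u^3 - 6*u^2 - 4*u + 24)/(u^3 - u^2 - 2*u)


(1) = (4*v^2 - 23*v + 28)/(4*v^2 - 6*v - 10)
(2) = (y - 3*I)/(y - 5*I)
(3) = (s - sqrt(2))/(s^2 - sqrt(2)*s - 12)
(4) = (m + 2)/(m^2 - 10*I*m - 24)
(5) = (u^2 - 4*u - 12)/(u^2 + u)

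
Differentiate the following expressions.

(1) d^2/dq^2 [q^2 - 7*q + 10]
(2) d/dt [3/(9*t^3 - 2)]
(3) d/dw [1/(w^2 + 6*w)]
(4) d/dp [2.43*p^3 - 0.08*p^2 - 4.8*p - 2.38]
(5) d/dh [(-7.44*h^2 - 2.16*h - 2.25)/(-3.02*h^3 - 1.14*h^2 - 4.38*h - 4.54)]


(1) = 2
(2) = -81*t^2/(9*t^3 - 2)^2
(3) = 2*(-w - 3)/(w^2*(w + 6)^2)
(4) = 7.29*p^2 - 0.16*p - 4.8
(5) = (-22.4688*h^4 - 13.0464*h^3 + 9.7398*h^2 + 62.4252*h - 0.0486)/(9.1204*h^6 + 6.8856*h^5 + 27.7548*h^4 + 37.408*h^3 + 29.5356*h^2 + 39.7704*h + 20.6116)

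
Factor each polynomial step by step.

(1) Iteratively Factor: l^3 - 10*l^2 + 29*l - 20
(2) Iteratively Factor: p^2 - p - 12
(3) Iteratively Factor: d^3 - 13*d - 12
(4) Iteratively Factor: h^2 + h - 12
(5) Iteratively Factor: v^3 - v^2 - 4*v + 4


(1) = (l - 4)*(l^2 - 6*l + 5) = (l - 5)*(l - 4)*(l - 1)
(2) = (p - 4)*(p + 3)
(3) = (d + 3)*(d^2 - 3*d - 4) = (d + 1)*(d + 3)*(d - 4)
(4) = (h + 4)*(h - 3)
(5) = (v - 2)*(v^2 + v - 2) = (v - 2)*(v + 2)*(v - 1)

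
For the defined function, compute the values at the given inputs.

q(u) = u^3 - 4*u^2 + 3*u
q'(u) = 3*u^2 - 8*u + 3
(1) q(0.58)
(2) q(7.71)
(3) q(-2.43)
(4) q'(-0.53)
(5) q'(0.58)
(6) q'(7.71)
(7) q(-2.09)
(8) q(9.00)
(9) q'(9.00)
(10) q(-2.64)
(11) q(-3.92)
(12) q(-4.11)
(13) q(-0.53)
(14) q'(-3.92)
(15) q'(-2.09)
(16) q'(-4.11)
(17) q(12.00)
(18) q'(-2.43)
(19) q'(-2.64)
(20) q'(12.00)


(1) = 0.59
(2) = 243.67
(3) = -45.26
(4) = 8.08
(5) = -0.63
(6) = 119.65
(7) = -32.87
(8) = 432.00
(9) = 174.00
(10) = -54.20
(11) = -133.46
(12) = -149.32
(13) = -2.86
(14) = 80.46
(15) = 32.82
(16) = 86.56
(17) = 1188.00
(18) = 40.15
(19) = 45.03
(20) = 339.00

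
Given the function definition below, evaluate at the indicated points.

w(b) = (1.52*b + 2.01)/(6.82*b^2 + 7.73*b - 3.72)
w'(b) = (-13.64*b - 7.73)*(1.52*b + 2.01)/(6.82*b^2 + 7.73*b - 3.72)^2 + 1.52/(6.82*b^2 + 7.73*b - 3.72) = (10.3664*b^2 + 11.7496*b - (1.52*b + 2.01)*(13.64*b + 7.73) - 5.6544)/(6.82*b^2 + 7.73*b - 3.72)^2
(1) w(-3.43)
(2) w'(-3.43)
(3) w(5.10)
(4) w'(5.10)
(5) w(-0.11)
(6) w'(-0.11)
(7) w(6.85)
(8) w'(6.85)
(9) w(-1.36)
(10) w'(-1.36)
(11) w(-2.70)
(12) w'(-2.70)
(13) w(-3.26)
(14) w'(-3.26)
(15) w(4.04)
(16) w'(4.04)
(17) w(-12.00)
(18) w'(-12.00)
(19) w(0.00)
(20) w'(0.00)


(1) = -0.06
(2) = -0.02
(3) = 0.05
(4) = -0.01
(5) = -0.41
(6) = -0.91
(7) = 0.03
(8) = -0.01
(9) = 0.04
(10) = -1.18
(11) = -0.08
(12) = -0.04
(13) = -0.07
(14) = -0.02
(15) = 0.06
(16) = -0.02
(17) = -0.02
(18) = -0.00
(19) = -0.54
(20) = -1.53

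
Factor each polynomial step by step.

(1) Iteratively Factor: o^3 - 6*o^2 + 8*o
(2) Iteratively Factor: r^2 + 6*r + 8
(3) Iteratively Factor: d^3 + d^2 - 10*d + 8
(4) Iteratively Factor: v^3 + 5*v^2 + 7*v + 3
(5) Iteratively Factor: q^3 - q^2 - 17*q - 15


(1) = (o - 4)*(o^2 - 2*o) = (o - 4)*(o - 2)*(o)
(2) = (r + 2)*(r + 4)
(3) = (d - 2)*(d^2 + 3*d - 4) = (d - 2)*(d - 1)*(d + 4)
(4) = (v + 1)*(v^2 + 4*v + 3) = (v + 1)^2*(v + 3)
(5) = (q + 3)*(q^2 - 4*q - 5) = (q + 1)*(q + 3)*(q - 5)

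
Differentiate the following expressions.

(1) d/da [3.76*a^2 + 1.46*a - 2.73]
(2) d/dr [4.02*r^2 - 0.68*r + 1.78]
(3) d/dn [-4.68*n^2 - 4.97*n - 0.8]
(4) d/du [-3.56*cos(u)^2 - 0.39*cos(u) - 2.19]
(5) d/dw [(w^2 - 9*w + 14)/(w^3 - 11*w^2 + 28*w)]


(1) = 7.52*a + 1.46
(2) = 8.04*r - 0.68
(3) = -9.36*n - 4.97
(4) = (7.12*cos(u) + 0.39)*sin(u)
(5) = (-w^2 + 4*w - 8)/(w^2*(w^2 - 8*w + 16))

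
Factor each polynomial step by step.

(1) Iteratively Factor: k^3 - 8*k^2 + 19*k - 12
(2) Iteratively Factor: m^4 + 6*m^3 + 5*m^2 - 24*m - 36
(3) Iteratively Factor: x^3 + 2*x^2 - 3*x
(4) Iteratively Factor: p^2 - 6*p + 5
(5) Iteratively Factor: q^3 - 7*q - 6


(1) = (k - 1)*(k^2 - 7*k + 12) = (k - 4)*(k - 1)*(k - 3)
(2) = (m + 2)*(m^3 + 4*m^2 - 3*m - 18) = (m + 2)*(m + 3)*(m^2 + m - 6) = (m - 2)*(m + 2)*(m + 3)*(m + 3)
(3) = (x - 1)*(x^2 + 3*x) = x*(x - 1)*(x + 3)
(4) = (p - 5)*(p - 1)
(5) = (q - 3)*(q^2 + 3*q + 2) = (q - 3)*(q + 1)*(q + 2)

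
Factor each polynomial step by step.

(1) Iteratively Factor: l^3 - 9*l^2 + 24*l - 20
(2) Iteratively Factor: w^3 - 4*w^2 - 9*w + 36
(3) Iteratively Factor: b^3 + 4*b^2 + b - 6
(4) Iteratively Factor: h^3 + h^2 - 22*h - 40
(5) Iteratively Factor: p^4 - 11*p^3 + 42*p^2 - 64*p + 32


(1) = (l - 2)*(l^2 - 7*l + 10) = (l - 5)*(l - 2)*(l - 2)
(2) = (w - 3)*(w^2 - w - 12) = (w - 4)*(w - 3)*(w + 3)
(3) = (b + 2)*(b^2 + 2*b - 3) = (b - 1)*(b + 2)*(b + 3)
(4) = (h + 2)*(h^2 - h - 20) = (h + 2)*(h + 4)*(h - 5)
(5) = (p - 4)*(p^3 - 7*p^2 + 14*p - 8) = (p - 4)*(p - 2)*(p^2 - 5*p + 4) = (p - 4)^2*(p - 2)*(p - 1)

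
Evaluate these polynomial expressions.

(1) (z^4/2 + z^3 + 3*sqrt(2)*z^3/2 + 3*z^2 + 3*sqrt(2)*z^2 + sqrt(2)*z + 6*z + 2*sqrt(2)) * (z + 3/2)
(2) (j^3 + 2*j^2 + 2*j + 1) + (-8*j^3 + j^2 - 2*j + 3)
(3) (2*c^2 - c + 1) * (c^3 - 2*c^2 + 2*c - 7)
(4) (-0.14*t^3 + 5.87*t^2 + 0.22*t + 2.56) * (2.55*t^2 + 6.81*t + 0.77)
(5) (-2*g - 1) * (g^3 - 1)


(1) = z^5/2 + 7*z^4/4 + 3*sqrt(2)*z^4/2 + 9*z^3/2 + 21*sqrt(2)*z^3/4 + 11*sqrt(2)*z^2/2 + 21*z^2/2 + 7*sqrt(2)*z/2 + 9*z + 3*sqrt(2)
(2) = -7*j^3 + 3*j^2 + 4
(3) = 2*c^5 - 5*c^4 + 7*c^3 - 18*c^2 + 9*c - 7
(4) = -0.357*t^5 + 14.0151*t^4 + 40.4279*t^3 + 12.5461*t^2 + 17.603*t + 1.9712
(5) = -2*g^4 - g^3 + 2*g + 1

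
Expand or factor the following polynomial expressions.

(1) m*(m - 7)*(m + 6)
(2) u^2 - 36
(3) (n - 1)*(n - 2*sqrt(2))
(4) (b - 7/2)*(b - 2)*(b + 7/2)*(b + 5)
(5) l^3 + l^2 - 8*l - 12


(1) = m^3 - m^2 - 42*m
(2) = (u - 6)*(u + 6)
(3) = n^2 - 2*sqrt(2)*n - n + 2*sqrt(2)
(4) = b^4 + 3*b^3 - 89*b^2/4 - 147*b/4 + 245/2
(5) = (l - 3)*(l + 2)^2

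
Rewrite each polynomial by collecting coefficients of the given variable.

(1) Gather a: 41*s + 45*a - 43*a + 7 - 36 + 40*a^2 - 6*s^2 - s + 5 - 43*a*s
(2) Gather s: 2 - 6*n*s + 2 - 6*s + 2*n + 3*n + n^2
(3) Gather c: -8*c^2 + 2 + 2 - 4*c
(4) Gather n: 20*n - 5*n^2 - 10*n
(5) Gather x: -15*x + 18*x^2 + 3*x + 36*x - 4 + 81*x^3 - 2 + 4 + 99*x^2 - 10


(1) = 40*a^2 + a*(2 - 43*s) - 6*s^2 + 40*s - 24
(2) = n^2 + 5*n + s*(-6*n - 6) + 4
(3) = -8*c^2 - 4*c + 4
(4) = -5*n^2 + 10*n
(5) = 81*x^3 + 117*x^2 + 24*x - 12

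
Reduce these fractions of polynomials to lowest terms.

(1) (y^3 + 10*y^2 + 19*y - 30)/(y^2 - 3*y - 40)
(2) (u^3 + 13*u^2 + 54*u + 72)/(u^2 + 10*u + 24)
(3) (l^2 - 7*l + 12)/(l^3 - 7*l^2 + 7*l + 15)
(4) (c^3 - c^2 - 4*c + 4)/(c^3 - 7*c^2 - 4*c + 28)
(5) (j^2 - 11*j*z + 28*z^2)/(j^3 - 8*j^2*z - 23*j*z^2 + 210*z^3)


(1) = (y^2 + 5*y - 6)/(y - 8)
(2) = u + 3
(3) = (l - 4)/(l^2 - 4*l - 5)
(4) = (c - 1)/(c - 7)
(5) = (-j + 4*z)/(-j^2 + j*z + 30*z^2)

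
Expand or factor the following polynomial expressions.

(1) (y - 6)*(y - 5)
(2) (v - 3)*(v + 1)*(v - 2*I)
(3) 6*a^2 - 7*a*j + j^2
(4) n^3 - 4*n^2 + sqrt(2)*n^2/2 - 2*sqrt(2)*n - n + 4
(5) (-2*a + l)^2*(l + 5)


(1) = y^2 - 11*y + 30
(2) = v^3 - 2*v^2 - 2*I*v^2 - 3*v + 4*I*v + 6*I
(3) = (-6*a + j)*(-a + j)
(4) = (n - 4)*(n - sqrt(2)/2)*(n + sqrt(2))
(5) = 4*a^2*l + 20*a^2 - 4*a*l^2 - 20*a*l + l^3 + 5*l^2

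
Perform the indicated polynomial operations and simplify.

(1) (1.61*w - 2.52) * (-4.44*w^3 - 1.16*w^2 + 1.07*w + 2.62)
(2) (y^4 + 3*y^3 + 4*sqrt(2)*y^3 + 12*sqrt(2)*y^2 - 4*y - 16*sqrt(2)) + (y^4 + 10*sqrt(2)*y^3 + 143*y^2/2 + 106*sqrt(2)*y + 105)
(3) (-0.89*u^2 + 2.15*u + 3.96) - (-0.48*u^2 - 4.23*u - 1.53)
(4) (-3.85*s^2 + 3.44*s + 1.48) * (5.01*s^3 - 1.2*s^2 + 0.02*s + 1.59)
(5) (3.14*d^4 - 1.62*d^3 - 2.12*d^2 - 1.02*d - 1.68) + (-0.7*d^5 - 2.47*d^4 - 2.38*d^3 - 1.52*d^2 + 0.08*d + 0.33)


(1) = -7.1484*w^4 + 9.3212*w^3 + 4.6459*w^2 + 1.5218*w - 6.6024
(2) = 2*y^4 + 3*y^3 + 14*sqrt(2)*y^3 + 12*sqrt(2)*y^2 + 143*y^2/2 - 4*y + 106*sqrt(2)*y - 16*sqrt(2) + 105
(3) = -0.41*u^2 + 6.38*u + 5.49
(4) = -19.2885*s^5 + 21.8544*s^4 + 3.2098*s^3 - 7.8287*s^2 + 5.4992*s + 2.3532
(5) = -0.7*d^5 + 0.67*d^4 - 4.0*d^3 - 3.64*d^2 - 0.94*d - 1.35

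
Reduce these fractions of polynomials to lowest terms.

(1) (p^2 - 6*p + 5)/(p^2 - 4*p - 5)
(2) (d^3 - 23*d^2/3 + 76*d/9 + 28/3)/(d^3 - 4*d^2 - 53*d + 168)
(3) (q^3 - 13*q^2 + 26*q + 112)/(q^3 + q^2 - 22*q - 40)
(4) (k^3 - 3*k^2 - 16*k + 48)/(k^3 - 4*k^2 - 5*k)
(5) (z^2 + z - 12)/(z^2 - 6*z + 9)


(1) = (p - 1)/(p + 1)
(2) = (9*d^3 - 69*d^2 + 76*d + 84)/(9*d^3 - 36*d^2 - 477*d + 1512)
(3) = (q^2 - 15*q + 56)/(q^2 - q - 20)
(4) = (k^3 - 3*k^2 - 16*k + 48)/(k^3 - 4*k^2 - 5*k)
(5) = (z + 4)/(z - 3)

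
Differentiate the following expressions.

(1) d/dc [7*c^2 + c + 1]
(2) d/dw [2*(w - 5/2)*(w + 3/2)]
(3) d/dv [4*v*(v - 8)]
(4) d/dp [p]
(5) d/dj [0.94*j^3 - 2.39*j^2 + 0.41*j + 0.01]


(1) = 14*c + 1
(2) = 4*w - 2
(3) = 8*v - 32
(4) = 1
(5) = 2.82*j^2 - 4.78*j + 0.41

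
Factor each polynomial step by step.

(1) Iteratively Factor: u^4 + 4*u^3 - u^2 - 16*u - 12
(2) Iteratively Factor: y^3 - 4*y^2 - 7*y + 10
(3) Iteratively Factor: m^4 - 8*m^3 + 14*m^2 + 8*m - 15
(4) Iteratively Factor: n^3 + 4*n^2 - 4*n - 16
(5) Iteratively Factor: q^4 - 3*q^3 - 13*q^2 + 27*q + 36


(1) = (u + 3)*(u^3 + u^2 - 4*u - 4) = (u + 1)*(u + 3)*(u^2 - 4) = (u + 1)*(u + 2)*(u + 3)*(u - 2)
(2) = (y - 5)*(y^2 + y - 2) = (y - 5)*(y - 1)*(y + 2)
(3) = (m - 5)*(m^3 - 3*m^2 - m + 3) = (m - 5)*(m - 3)*(m^2 - 1) = (m - 5)*(m - 3)*(m + 1)*(m - 1)
(4) = (n + 4)*(n^2 - 4) = (n - 2)*(n + 4)*(n + 2)
(5) = (q - 3)*(q^3 - 13*q - 12) = (q - 3)*(q + 3)*(q^2 - 3*q - 4) = (q - 3)*(q + 1)*(q + 3)*(q - 4)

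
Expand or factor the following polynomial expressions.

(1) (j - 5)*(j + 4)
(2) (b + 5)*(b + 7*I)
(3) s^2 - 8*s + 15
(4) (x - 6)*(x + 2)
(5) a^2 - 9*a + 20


(1) = j^2 - j - 20
(2) = b^2 + 5*b + 7*I*b + 35*I
(3) = (s - 5)*(s - 3)
(4) = x^2 - 4*x - 12
(5) = (a - 5)*(a - 4)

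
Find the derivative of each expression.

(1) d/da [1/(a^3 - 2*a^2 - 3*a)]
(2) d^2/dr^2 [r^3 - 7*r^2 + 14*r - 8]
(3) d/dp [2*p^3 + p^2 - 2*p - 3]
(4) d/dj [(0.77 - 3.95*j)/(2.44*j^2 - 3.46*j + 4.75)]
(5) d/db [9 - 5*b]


(1) = (-3*a^2 + 4*a + 3)/(a^2*(-a^2 + 2*a + 3)^2)
(2) = 6*r - 14
(3) = 6*p^2 + 2*p - 2
(4) = (9.638*j^2 - 3.7576*j - 16.0983)/(5.9536*j^4 - 16.8848*j^3 + 35.1516*j^2 - 32.87*j + 22.5625)
(5) = -5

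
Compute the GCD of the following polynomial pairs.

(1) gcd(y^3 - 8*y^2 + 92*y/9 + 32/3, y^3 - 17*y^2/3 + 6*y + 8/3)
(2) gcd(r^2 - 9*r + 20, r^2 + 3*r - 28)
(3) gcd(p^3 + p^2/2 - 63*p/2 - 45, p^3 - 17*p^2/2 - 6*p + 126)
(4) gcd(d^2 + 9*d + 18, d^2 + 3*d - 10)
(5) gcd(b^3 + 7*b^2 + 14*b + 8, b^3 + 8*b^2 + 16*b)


(1) = gcd((y - 6)*(y - 8/3)*(y + 2/3), (y - 4)*(y - 2)*(y + 1/3)) = 1
(2) = gcd((r - 5)*(r - 4), (r - 4)*(r + 7)) = r - 4
(3) = gcd((p - 6)*(p + 3/2)*(p + 5), (p - 6)^2*(p + 7/2)) = p - 6
(4) = gcd((d + 3)*(d + 6), (d - 2)*(d + 5)) = 1
(5) = b + 4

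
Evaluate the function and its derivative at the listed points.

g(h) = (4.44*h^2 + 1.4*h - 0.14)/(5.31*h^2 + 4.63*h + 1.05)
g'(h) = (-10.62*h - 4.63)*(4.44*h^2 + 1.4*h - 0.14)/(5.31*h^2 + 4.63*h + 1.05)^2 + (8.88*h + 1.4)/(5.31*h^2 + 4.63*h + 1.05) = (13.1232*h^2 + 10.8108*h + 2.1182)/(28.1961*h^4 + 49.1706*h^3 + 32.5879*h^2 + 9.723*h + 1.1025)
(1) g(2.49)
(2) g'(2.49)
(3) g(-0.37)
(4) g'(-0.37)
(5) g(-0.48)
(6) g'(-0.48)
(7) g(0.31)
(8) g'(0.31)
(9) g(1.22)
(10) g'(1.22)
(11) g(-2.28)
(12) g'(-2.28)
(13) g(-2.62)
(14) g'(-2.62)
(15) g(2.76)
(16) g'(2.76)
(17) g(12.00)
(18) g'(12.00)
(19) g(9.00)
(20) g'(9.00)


(1) = 0.68
(2) = 0.05
(3) = -0.79
(4) = -20.91
(5) = 4.13
(6) = -18.21
(7) = 0.24
(8) = 0.75
(9) = 0.56
(10) = 0.16
(11) = 1.09
(12) = 0.14
(13) = 1.05
(14) = 0.10
(15) = 0.69
(16) = 0.04
(17) = 0.80
(18) = 0.00
(19) = 0.79
(20) = 0.01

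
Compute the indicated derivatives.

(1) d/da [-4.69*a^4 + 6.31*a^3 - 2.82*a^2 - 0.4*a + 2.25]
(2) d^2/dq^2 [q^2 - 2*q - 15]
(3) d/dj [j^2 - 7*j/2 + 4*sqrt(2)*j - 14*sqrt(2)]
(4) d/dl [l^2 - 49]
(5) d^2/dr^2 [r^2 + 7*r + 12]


(1) = -18.76*a^3 + 18.93*a^2 - 5.64*a - 0.4
(2) = 2
(3) = 2*j - 7/2 + 4*sqrt(2)
(4) = 2*l
(5) = 2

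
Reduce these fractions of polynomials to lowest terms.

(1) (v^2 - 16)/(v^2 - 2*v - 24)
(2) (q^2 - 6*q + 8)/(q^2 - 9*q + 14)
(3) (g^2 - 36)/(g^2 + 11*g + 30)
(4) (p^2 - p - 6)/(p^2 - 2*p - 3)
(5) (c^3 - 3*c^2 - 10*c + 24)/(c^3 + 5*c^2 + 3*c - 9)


(1) = (v - 4)/(v - 6)
(2) = (q - 4)/(q - 7)
(3) = (g - 6)/(g + 5)
(4) = (p + 2)/(p + 1)
(5) = (c^2 - 6*c + 8)/(c^2 + 2*c - 3)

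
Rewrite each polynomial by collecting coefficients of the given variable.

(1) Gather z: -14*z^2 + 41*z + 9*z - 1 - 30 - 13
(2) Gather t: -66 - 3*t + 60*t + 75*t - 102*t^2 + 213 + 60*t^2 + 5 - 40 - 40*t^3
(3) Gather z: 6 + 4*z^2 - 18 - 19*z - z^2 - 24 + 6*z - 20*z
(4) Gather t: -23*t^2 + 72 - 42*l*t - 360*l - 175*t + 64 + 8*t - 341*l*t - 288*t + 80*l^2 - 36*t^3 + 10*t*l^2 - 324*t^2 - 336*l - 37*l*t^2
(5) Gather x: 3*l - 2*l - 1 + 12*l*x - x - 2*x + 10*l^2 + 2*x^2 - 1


(1) = -14*z^2 + 50*z - 44
(2) = -40*t^3 - 42*t^2 + 132*t + 112
(3) = 3*z^2 - 33*z - 36
(4) = 80*l^2 - 696*l - 36*t^3 + t^2*(-37*l - 347) + t*(10*l^2 - 383*l - 455) + 136
(5) = 10*l^2 + l + 2*x^2 + x*(12*l - 3) - 2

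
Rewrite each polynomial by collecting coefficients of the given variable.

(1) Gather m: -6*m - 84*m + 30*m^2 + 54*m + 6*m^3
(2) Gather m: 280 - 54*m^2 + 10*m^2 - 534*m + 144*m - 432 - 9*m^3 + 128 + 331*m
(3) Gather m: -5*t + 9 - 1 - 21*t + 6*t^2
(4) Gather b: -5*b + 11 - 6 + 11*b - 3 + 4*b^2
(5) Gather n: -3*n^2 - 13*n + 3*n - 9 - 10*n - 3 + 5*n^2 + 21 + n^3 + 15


(1) = 6*m^3 + 30*m^2 - 36*m
(2) = -9*m^3 - 44*m^2 - 59*m - 24
(3) = 6*t^2 - 26*t + 8
(4) = 4*b^2 + 6*b + 2
(5) = n^3 + 2*n^2 - 20*n + 24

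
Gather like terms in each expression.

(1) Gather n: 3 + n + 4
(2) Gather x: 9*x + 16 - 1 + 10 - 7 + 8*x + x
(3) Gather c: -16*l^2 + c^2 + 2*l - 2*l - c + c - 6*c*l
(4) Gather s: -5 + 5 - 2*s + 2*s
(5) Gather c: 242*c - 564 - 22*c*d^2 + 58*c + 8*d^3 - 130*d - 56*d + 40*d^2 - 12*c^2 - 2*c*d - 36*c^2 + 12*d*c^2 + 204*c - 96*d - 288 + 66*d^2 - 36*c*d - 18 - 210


(1) = n + 7
(2) = 18*x + 18
(3) = c^2 - 6*c*l - 16*l^2
(4) = 0
(5) = c^2*(12*d - 48) + c*(-22*d^2 - 38*d + 504) + 8*d^3 + 106*d^2 - 282*d - 1080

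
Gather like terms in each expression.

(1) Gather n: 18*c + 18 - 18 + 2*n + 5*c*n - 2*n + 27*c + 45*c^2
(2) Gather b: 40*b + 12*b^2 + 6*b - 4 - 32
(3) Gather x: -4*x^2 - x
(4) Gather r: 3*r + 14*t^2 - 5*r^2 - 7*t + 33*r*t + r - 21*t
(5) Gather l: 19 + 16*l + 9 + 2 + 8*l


(1) = 45*c^2 + 5*c*n + 45*c
(2) = 12*b^2 + 46*b - 36
(3) = -4*x^2 - x
(4) = -5*r^2 + r*(33*t + 4) + 14*t^2 - 28*t
(5) = 24*l + 30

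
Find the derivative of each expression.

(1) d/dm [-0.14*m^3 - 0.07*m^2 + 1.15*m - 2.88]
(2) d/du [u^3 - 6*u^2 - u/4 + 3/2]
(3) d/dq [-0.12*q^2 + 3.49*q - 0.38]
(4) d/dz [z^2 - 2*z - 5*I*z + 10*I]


(1) = -0.42*m^2 - 0.14*m + 1.15
(2) = 3*u^2 - 12*u - 1/4
(3) = 3.49 - 0.24*q
(4) = 2*z - 2 - 5*I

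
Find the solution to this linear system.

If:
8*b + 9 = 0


Then:
b = -9/8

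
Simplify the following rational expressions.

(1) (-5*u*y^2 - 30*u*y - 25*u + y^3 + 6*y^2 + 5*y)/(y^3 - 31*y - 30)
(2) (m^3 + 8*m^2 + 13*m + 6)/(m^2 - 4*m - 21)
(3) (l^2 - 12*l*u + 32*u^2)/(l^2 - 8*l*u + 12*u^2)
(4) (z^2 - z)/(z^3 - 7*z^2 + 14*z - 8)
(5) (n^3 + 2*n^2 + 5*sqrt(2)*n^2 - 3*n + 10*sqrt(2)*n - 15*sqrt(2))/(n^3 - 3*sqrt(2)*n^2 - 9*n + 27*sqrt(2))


(1) = (-5*u + y)/(y - 6)
(2) = (m^3 + 8*m^2 + 13*m + 6)/(m^2 - 4*m - 21)
(3) = (l^2 - 12*l*u + 32*u^2)/(l^2 - 8*l*u + 12*u^2)
(4) = z/(z^2 - 6*z + 8)
(5) = (n^2 + n*(-1 + 5*sqrt(2)) - 5*sqrt(2))/(n^2 + n*(-3*sqrt(2) - 3) + 9*sqrt(2))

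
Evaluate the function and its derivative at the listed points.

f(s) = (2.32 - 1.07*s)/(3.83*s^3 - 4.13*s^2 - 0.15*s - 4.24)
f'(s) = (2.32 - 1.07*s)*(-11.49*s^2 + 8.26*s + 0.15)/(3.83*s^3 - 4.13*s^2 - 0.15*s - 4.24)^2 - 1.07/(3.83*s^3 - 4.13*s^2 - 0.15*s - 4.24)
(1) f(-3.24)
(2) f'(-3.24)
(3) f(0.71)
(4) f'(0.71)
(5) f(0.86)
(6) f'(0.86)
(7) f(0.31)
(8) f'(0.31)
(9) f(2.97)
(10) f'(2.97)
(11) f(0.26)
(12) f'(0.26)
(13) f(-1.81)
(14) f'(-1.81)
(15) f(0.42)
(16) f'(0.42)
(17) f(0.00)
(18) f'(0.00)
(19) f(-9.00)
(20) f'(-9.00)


(1) = -0.03
(2) = -0.02
(3) = -0.31
(4) = 0.23
(5) = -0.28
(6) = 0.14
(7) = -0.44
(8) = 0.39
(9) = -0.01
(10) = 0.00
(11) = -0.45
(12) = 0.39
(13) = -0.11
(14) = -0.11
(15) = -0.39
(16) = 0.36
(17) = -0.55
(18) = 0.27
(19) = -0.00
(20) = -0.00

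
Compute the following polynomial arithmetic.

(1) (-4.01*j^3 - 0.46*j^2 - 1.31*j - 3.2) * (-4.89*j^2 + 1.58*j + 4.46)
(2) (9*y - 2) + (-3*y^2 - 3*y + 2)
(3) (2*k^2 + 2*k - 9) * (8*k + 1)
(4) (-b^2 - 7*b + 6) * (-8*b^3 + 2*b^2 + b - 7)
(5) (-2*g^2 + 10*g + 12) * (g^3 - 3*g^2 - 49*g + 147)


(1) = 19.6089*j^5 - 4.0864*j^4 - 12.2055*j^3 + 11.5266*j^2 - 10.8986*j - 14.272
(2) = -3*y^2 + 6*y
(3) = 16*k^3 + 18*k^2 - 70*k - 9
(4) = 8*b^5 + 54*b^4 - 63*b^3 + 12*b^2 + 55*b - 42
(5) = -2*g^5 + 16*g^4 + 80*g^3 - 820*g^2 + 882*g + 1764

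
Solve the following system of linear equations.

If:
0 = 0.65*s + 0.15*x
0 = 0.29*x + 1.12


Then:
s = 0.89
x = -3.86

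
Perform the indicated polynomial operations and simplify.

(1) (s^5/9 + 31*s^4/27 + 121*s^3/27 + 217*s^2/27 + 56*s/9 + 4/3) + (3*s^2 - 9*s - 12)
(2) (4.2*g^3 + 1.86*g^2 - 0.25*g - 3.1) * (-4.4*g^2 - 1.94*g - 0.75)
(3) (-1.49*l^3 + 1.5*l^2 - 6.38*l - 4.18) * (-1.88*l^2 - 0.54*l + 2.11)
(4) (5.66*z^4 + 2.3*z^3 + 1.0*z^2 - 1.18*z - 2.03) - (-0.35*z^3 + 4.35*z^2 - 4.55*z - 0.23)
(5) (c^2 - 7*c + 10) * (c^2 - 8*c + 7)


(1) = s^5/9 + 31*s^4/27 + 121*s^3/27 + 298*s^2/27 - 25*s/9 - 32/3
(2) = -18.48*g^5 - 16.332*g^4 - 5.6584*g^3 + 12.73*g^2 + 6.2015*g + 2.325
(3) = 2.8012*l^5 - 2.0154*l^4 + 8.0405*l^3 + 14.4686*l^2 - 11.2046*l - 8.8198
(4) = 5.66*z^4 + 2.65*z^3 - 3.35*z^2 + 3.37*z - 1.8
(5) = c^4 - 15*c^3 + 73*c^2 - 129*c + 70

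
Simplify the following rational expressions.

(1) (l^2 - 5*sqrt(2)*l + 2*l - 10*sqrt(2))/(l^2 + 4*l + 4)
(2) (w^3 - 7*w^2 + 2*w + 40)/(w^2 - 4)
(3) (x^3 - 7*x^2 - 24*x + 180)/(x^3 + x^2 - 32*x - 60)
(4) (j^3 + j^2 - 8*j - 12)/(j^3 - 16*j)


(1) = (l - 5*sqrt(2))/(l + 2)
(2) = (w^2 - 9*w + 20)/(w - 2)
(3) = (x - 6)/(x + 2)
(4) = (j^3 + j^2 - 8*j - 12)/(j^3 - 16*j)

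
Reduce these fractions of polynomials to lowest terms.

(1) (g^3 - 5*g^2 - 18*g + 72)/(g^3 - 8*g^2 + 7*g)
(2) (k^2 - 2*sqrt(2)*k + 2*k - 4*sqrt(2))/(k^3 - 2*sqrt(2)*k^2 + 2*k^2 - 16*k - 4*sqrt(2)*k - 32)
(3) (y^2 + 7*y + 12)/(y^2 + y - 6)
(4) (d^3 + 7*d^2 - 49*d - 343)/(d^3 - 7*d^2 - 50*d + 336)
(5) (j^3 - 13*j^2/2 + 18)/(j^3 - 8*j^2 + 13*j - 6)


(1) = (g^3 - 5*g^2 - 18*g + 72)/(g^3 - 8*g^2 + 7*g)
(2) = (k - 2*sqrt(2))/(k^2 - 2*sqrt(2)*k - 16)
(3) = (y + 4)/(y - 2)
(4) = (d^2 - 49)/(d^2 - 14*d + 48)
(5) = (2*j^2 - j - 6)/(2*j^2 - 4*j + 2)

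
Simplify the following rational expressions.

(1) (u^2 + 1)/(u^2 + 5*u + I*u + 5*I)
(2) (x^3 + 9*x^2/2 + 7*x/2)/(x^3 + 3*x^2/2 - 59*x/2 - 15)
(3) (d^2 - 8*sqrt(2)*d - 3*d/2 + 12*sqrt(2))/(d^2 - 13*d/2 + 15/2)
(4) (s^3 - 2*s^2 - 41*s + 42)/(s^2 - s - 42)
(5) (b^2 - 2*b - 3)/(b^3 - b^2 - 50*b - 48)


(1) = (u - I)/(u + 5)
(2) = (2*x^3 + 9*x^2 + 7*x)/(2*x^3 + 3*x^2 - 59*x - 30)
(3) = (4*d - 32*sqrt(2))/(4*d - 20)
(4) = s - 1
(5) = (b - 3)/(b^2 - 2*b - 48)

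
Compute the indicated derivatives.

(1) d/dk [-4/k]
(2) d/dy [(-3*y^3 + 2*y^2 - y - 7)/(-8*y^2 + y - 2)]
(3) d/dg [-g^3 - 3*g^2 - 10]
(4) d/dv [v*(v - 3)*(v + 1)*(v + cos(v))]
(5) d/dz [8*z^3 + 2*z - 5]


(1) = 4/k^2
(2) = 3*(8*y^4 - 2*y^3 + 4*y^2 - 40*y + 3)/(64*y^4 - 16*y^3 + 33*y^2 - 4*y + 4)
(3) = 3*g*(-g - 2)
(4) = -v*(v - 3)*(v + 1)*(sin(v) - 1) + v*(v - 3)*(v + cos(v)) + v*(v + 1)*(v + cos(v)) + (v - 3)*(v + 1)*(v + cos(v))
(5) = 24*z^2 + 2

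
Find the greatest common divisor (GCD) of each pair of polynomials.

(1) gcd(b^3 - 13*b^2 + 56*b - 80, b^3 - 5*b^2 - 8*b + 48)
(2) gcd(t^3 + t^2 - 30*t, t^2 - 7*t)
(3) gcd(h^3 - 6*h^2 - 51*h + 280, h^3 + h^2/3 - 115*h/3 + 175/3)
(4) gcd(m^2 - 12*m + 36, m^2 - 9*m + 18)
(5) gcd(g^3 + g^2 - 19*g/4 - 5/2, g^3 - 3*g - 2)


(1) = gcd((b - 5)*(b - 4)^2, (b - 4)^2*(b + 3)) = b^2 - 8*b + 16
(2) = gcd(t*(t - 5)*(t + 6), t*(t - 7)) = t
(3) = gcd((h - 8)*(h - 5)*(h + 7), (h - 5)*(h - 5/3)*(h + 7)) = h^2 + 2*h - 35
(4) = m - 6
(5) = g - 2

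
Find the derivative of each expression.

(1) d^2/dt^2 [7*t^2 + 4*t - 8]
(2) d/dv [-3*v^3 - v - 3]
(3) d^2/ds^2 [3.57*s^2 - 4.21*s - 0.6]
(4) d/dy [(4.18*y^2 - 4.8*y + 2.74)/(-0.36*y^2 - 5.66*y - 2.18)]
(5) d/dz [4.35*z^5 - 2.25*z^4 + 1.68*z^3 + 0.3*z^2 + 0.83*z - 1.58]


(1) = 14
(2) = -9*v^2 - 1
(3) = 7.14000000000000
(4) = (-25.3868*y^2 - 16.252*y + 25.9724)/(0.1296*y^4 + 4.0752*y^3 + 33.6052*y^2 + 24.6776*y + 4.7524)
(5) = 21.75*z^4 - 9.0*z^3 + 5.04*z^2 + 0.6*z + 0.83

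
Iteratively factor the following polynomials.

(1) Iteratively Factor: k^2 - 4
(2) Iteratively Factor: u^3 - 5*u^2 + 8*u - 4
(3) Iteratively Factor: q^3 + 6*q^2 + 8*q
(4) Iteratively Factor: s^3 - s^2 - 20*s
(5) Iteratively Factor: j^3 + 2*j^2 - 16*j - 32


(1) = (k + 2)*(k - 2)
(2) = (u - 1)*(u^2 - 4*u + 4) = (u - 2)*(u - 1)*(u - 2)
(3) = (q + 2)*(q^2 + 4*q) = q*(q + 2)*(q + 4)
(4) = (s + 4)*(s^2 - 5*s) = s*(s + 4)*(s - 5)
(5) = (j + 4)*(j^2 - 2*j - 8) = (j - 4)*(j + 4)*(j + 2)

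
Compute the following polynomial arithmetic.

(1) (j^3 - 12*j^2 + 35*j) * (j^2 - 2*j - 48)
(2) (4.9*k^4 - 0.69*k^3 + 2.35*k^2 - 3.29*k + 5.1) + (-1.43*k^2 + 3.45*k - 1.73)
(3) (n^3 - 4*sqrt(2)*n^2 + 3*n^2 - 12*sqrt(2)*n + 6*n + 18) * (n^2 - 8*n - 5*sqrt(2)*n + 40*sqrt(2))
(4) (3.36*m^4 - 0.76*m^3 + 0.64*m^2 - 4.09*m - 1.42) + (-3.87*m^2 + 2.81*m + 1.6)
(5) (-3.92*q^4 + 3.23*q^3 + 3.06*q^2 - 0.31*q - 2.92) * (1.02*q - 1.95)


(1) = j^5 - 14*j^4 + 11*j^3 + 506*j^2 - 1680*j
(2) = 4.9*k^4 - 0.69*k^3 + 0.92*k^2 + 0.16*k + 3.37
(3) = n^5 - 9*sqrt(2)*n^4 - 5*n^4 + 22*n^3 + 45*sqrt(2)*n^3 - 230*n^2 + 186*sqrt(2)*n^2 - 1104*n + 150*sqrt(2)*n + 720*sqrt(2)
(4) = 3.36*m^4 - 0.76*m^3 - 3.23*m^2 - 1.28*m + 0.18
(5) = -3.9984*q^5 + 10.9386*q^4 - 3.1773*q^3 - 6.2832*q^2 - 2.3739*q + 5.694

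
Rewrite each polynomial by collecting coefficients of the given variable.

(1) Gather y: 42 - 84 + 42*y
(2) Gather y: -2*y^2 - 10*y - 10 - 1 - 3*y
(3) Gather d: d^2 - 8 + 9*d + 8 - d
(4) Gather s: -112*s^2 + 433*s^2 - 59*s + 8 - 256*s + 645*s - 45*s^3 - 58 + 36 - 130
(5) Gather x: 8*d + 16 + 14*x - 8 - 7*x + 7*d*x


(1) = 42*y - 42
(2) = -2*y^2 - 13*y - 11
(3) = d^2 + 8*d
(4) = -45*s^3 + 321*s^2 + 330*s - 144
(5) = 8*d + x*(7*d + 7) + 8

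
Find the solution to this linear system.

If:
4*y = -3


Then:
y = -3/4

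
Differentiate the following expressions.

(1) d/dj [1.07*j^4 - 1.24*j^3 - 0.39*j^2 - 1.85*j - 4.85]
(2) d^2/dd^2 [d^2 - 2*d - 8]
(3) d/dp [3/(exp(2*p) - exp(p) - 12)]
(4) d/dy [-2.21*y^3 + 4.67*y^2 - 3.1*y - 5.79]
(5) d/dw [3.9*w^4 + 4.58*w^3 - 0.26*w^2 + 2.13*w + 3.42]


(1) = 4.28*j^3 - 3.72*j^2 - 0.78*j - 1.85
(2) = 2
(3) = (3 - 6*exp(p))*exp(p)/(-exp(2*p) + exp(p) + 12)^2
(4) = -6.63*y^2 + 9.34*y - 3.1
(5) = 15.6*w^3 + 13.74*w^2 - 0.52*w + 2.13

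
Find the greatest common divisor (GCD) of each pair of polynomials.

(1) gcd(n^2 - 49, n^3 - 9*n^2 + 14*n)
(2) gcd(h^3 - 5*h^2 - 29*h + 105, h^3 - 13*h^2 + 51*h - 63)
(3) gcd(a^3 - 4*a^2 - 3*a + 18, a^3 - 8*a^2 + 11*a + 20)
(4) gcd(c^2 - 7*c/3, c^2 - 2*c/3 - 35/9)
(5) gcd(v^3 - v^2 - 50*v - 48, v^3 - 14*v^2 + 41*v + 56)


(1) = n - 7
(2) = gcd((h - 7)*(h - 3)*(h + 5), (h - 7)*(h - 3)^2) = h^2 - 10*h + 21
(3) = 1
(4) = gcd(c*(c - 7/3), (c - 7/3)*(c + 5/3)) = c - 7/3
(5) = v^2 - 7*v - 8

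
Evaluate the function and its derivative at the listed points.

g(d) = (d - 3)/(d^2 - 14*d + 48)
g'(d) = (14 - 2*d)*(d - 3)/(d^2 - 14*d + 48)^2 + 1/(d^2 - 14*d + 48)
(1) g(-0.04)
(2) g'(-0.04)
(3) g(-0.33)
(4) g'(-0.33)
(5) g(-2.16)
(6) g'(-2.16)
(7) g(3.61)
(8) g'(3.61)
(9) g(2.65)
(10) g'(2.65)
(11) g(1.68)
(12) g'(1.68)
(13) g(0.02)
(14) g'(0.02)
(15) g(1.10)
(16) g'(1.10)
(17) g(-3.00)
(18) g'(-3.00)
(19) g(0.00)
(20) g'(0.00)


(1) = -0.06
(2) = 0.00
(3) = -0.06
(4) = 0.00
(5) = -0.06
(6) = -0.00
(7) = 0.06
(8) = 0.13
(9) = -0.02
(10) = 0.05
(11) = -0.05
(12) = 0.02
(13) = -0.06
(14) = 0.00
(15) = -0.06
(16) = 0.01
(17) = -0.06
(18) = -0.00
(19) = -0.06
(20) = 0.00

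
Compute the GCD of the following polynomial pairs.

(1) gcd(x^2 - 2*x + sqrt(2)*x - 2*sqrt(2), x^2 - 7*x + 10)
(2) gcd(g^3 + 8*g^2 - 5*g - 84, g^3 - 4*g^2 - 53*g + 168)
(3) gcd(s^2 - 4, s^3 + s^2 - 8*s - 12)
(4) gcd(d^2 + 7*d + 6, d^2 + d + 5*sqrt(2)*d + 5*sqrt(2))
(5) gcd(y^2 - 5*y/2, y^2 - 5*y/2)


(1) = gcd((x - 2)*(x + sqrt(2)), (x - 5)*(x - 2)) = x - 2
(2) = g^2 + 4*g - 21
(3) = gcd((s - 2)*(s + 2), (s - 3)*(s + 2)^2) = s + 2
(4) = d + 1
(5) = gcd(y*(y - 5/2), y*(y - 5/2)) = y^2 - 5*y/2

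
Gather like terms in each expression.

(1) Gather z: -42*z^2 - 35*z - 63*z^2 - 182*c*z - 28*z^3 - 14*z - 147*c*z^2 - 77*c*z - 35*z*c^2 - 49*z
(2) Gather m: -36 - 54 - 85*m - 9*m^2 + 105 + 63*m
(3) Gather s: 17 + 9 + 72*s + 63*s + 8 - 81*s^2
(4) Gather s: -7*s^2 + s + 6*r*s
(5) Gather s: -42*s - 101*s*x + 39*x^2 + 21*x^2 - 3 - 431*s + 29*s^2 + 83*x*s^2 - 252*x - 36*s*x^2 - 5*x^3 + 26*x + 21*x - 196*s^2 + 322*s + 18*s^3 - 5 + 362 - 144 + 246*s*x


(1) = -28*z^3 + z^2*(-147*c - 105) + z*(-35*c^2 - 259*c - 98)
(2) = -9*m^2 - 22*m + 15
(3) = -81*s^2 + 135*s + 34
(4) = -7*s^2 + s*(6*r + 1)
(5) = 18*s^3 + s^2*(83*x - 167) + s*(-36*x^2 + 145*x - 151) - 5*x^3 + 60*x^2 - 205*x + 210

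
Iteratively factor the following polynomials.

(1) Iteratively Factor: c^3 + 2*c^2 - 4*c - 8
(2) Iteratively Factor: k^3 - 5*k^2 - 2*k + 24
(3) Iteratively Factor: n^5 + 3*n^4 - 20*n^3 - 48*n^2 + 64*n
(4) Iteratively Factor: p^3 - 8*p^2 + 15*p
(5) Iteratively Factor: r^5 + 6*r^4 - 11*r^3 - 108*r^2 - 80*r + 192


(1) = (c + 2)*(c^2 - 4) = (c + 2)^2*(c - 2)
(2) = (k - 4)*(k^2 - k - 6) = (k - 4)*(k + 2)*(k - 3)
(3) = (n)*(n^4 + 3*n^3 - 20*n^2 - 48*n + 64) = n*(n + 4)*(n^3 - n^2 - 16*n + 16) = n*(n - 1)*(n + 4)*(n^2 - 16) = n*(n - 4)*(n - 1)*(n + 4)*(n + 4)
(4) = (p - 5)*(p^2 - 3*p) = p*(p - 5)*(p - 3)
(5) = (r + 3)*(r^4 + 3*r^3 - 20*r^2 - 48*r + 64) = (r - 1)*(r + 3)*(r^3 + 4*r^2 - 16*r - 64) = (r - 1)*(r + 3)*(r + 4)*(r^2 - 16) = (r - 1)*(r + 3)*(r + 4)^2*(r - 4)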